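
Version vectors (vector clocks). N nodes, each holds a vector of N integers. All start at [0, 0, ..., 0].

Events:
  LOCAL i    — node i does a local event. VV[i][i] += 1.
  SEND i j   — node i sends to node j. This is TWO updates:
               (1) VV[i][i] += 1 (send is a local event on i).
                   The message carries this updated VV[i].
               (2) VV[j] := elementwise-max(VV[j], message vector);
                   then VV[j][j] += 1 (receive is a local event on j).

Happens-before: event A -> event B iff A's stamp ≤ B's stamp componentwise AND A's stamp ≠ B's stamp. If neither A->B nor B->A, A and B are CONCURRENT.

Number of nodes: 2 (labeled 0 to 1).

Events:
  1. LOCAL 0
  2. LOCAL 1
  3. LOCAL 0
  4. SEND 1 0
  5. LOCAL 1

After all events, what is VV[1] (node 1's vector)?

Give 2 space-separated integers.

Answer: 0 3

Derivation:
Initial: VV[0]=[0, 0]
Initial: VV[1]=[0, 0]
Event 1: LOCAL 0: VV[0][0]++ -> VV[0]=[1, 0]
Event 2: LOCAL 1: VV[1][1]++ -> VV[1]=[0, 1]
Event 3: LOCAL 0: VV[0][0]++ -> VV[0]=[2, 0]
Event 4: SEND 1->0: VV[1][1]++ -> VV[1]=[0, 2], msg_vec=[0, 2]; VV[0]=max(VV[0],msg_vec) then VV[0][0]++ -> VV[0]=[3, 2]
Event 5: LOCAL 1: VV[1][1]++ -> VV[1]=[0, 3]
Final vectors: VV[0]=[3, 2]; VV[1]=[0, 3]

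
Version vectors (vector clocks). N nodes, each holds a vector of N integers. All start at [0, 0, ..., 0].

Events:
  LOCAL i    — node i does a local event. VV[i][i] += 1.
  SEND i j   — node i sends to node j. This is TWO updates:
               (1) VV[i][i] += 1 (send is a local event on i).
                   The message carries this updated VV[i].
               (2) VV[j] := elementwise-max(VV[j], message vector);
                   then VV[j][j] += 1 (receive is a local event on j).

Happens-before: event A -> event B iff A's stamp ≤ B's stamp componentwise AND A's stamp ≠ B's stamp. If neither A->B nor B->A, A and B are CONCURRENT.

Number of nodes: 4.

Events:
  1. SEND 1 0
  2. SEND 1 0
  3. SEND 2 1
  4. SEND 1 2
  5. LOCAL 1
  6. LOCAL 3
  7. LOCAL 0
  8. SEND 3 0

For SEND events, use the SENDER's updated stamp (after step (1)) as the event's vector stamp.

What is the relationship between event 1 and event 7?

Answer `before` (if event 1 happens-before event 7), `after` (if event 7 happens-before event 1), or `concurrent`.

Initial: VV[0]=[0, 0, 0, 0]
Initial: VV[1]=[0, 0, 0, 0]
Initial: VV[2]=[0, 0, 0, 0]
Initial: VV[3]=[0, 0, 0, 0]
Event 1: SEND 1->0: VV[1][1]++ -> VV[1]=[0, 1, 0, 0], msg_vec=[0, 1, 0, 0]; VV[0]=max(VV[0],msg_vec) then VV[0][0]++ -> VV[0]=[1, 1, 0, 0]
Event 2: SEND 1->0: VV[1][1]++ -> VV[1]=[0, 2, 0, 0], msg_vec=[0, 2, 0, 0]; VV[0]=max(VV[0],msg_vec) then VV[0][0]++ -> VV[0]=[2, 2, 0, 0]
Event 3: SEND 2->1: VV[2][2]++ -> VV[2]=[0, 0, 1, 0], msg_vec=[0, 0, 1, 0]; VV[1]=max(VV[1],msg_vec) then VV[1][1]++ -> VV[1]=[0, 3, 1, 0]
Event 4: SEND 1->2: VV[1][1]++ -> VV[1]=[0, 4, 1, 0], msg_vec=[0, 4, 1, 0]; VV[2]=max(VV[2],msg_vec) then VV[2][2]++ -> VV[2]=[0, 4, 2, 0]
Event 5: LOCAL 1: VV[1][1]++ -> VV[1]=[0, 5, 1, 0]
Event 6: LOCAL 3: VV[3][3]++ -> VV[3]=[0, 0, 0, 1]
Event 7: LOCAL 0: VV[0][0]++ -> VV[0]=[3, 2, 0, 0]
Event 8: SEND 3->0: VV[3][3]++ -> VV[3]=[0, 0, 0, 2], msg_vec=[0, 0, 0, 2]; VV[0]=max(VV[0],msg_vec) then VV[0][0]++ -> VV[0]=[4, 2, 0, 2]
Event 1 stamp: [0, 1, 0, 0]
Event 7 stamp: [3, 2, 0, 0]
[0, 1, 0, 0] <= [3, 2, 0, 0]? True
[3, 2, 0, 0] <= [0, 1, 0, 0]? False
Relation: before

Answer: before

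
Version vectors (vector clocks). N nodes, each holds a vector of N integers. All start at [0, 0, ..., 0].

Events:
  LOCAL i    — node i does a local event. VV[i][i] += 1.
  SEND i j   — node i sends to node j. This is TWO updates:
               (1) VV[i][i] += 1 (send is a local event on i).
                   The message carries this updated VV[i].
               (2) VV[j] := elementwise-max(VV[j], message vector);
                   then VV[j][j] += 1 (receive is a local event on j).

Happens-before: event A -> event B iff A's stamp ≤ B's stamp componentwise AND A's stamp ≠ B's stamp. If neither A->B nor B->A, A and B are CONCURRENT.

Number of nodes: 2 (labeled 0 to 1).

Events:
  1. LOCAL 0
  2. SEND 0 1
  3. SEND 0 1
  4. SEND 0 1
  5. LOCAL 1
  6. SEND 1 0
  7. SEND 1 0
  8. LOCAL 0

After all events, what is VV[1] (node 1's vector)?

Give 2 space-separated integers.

Answer: 4 6

Derivation:
Initial: VV[0]=[0, 0]
Initial: VV[1]=[0, 0]
Event 1: LOCAL 0: VV[0][0]++ -> VV[0]=[1, 0]
Event 2: SEND 0->1: VV[0][0]++ -> VV[0]=[2, 0], msg_vec=[2, 0]; VV[1]=max(VV[1],msg_vec) then VV[1][1]++ -> VV[1]=[2, 1]
Event 3: SEND 0->1: VV[0][0]++ -> VV[0]=[3, 0], msg_vec=[3, 0]; VV[1]=max(VV[1],msg_vec) then VV[1][1]++ -> VV[1]=[3, 2]
Event 4: SEND 0->1: VV[0][0]++ -> VV[0]=[4, 0], msg_vec=[4, 0]; VV[1]=max(VV[1],msg_vec) then VV[1][1]++ -> VV[1]=[4, 3]
Event 5: LOCAL 1: VV[1][1]++ -> VV[1]=[4, 4]
Event 6: SEND 1->0: VV[1][1]++ -> VV[1]=[4, 5], msg_vec=[4, 5]; VV[0]=max(VV[0],msg_vec) then VV[0][0]++ -> VV[0]=[5, 5]
Event 7: SEND 1->0: VV[1][1]++ -> VV[1]=[4, 6], msg_vec=[4, 6]; VV[0]=max(VV[0],msg_vec) then VV[0][0]++ -> VV[0]=[6, 6]
Event 8: LOCAL 0: VV[0][0]++ -> VV[0]=[7, 6]
Final vectors: VV[0]=[7, 6]; VV[1]=[4, 6]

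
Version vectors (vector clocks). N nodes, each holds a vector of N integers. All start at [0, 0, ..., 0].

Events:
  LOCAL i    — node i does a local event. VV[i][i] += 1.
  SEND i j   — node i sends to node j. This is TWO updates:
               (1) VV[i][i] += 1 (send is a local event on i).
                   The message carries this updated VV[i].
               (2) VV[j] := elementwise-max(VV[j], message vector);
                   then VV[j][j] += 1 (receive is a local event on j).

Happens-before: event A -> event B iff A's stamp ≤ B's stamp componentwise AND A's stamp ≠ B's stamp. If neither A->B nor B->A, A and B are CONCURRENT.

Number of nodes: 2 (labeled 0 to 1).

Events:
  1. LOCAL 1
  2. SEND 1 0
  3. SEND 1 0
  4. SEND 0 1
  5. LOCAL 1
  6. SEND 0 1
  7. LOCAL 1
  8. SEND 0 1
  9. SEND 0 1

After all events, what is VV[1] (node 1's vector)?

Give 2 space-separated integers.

Initial: VV[0]=[0, 0]
Initial: VV[1]=[0, 0]
Event 1: LOCAL 1: VV[1][1]++ -> VV[1]=[0, 1]
Event 2: SEND 1->0: VV[1][1]++ -> VV[1]=[0, 2], msg_vec=[0, 2]; VV[0]=max(VV[0],msg_vec) then VV[0][0]++ -> VV[0]=[1, 2]
Event 3: SEND 1->0: VV[1][1]++ -> VV[1]=[0, 3], msg_vec=[0, 3]; VV[0]=max(VV[0],msg_vec) then VV[0][0]++ -> VV[0]=[2, 3]
Event 4: SEND 0->1: VV[0][0]++ -> VV[0]=[3, 3], msg_vec=[3, 3]; VV[1]=max(VV[1],msg_vec) then VV[1][1]++ -> VV[1]=[3, 4]
Event 5: LOCAL 1: VV[1][1]++ -> VV[1]=[3, 5]
Event 6: SEND 0->1: VV[0][0]++ -> VV[0]=[4, 3], msg_vec=[4, 3]; VV[1]=max(VV[1],msg_vec) then VV[1][1]++ -> VV[1]=[4, 6]
Event 7: LOCAL 1: VV[1][1]++ -> VV[1]=[4, 7]
Event 8: SEND 0->1: VV[0][0]++ -> VV[0]=[5, 3], msg_vec=[5, 3]; VV[1]=max(VV[1],msg_vec) then VV[1][1]++ -> VV[1]=[5, 8]
Event 9: SEND 0->1: VV[0][0]++ -> VV[0]=[6, 3], msg_vec=[6, 3]; VV[1]=max(VV[1],msg_vec) then VV[1][1]++ -> VV[1]=[6, 9]
Final vectors: VV[0]=[6, 3]; VV[1]=[6, 9]

Answer: 6 9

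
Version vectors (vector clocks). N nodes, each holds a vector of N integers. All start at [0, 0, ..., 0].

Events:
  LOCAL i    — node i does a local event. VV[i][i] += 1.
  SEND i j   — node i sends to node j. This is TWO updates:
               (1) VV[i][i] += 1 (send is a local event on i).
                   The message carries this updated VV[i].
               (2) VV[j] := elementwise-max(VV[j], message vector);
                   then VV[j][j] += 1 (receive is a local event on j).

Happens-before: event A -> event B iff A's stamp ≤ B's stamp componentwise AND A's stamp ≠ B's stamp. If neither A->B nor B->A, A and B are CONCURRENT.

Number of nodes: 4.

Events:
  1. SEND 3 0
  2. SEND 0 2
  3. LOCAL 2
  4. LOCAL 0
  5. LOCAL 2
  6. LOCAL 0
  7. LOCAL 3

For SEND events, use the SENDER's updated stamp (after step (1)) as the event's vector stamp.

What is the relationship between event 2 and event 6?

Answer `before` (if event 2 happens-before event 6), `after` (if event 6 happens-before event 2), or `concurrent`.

Initial: VV[0]=[0, 0, 0, 0]
Initial: VV[1]=[0, 0, 0, 0]
Initial: VV[2]=[0, 0, 0, 0]
Initial: VV[3]=[0, 0, 0, 0]
Event 1: SEND 3->0: VV[3][3]++ -> VV[3]=[0, 0, 0, 1], msg_vec=[0, 0, 0, 1]; VV[0]=max(VV[0],msg_vec) then VV[0][0]++ -> VV[0]=[1, 0, 0, 1]
Event 2: SEND 0->2: VV[0][0]++ -> VV[0]=[2, 0, 0, 1], msg_vec=[2, 0, 0, 1]; VV[2]=max(VV[2],msg_vec) then VV[2][2]++ -> VV[2]=[2, 0, 1, 1]
Event 3: LOCAL 2: VV[2][2]++ -> VV[2]=[2, 0, 2, 1]
Event 4: LOCAL 0: VV[0][0]++ -> VV[0]=[3, 0, 0, 1]
Event 5: LOCAL 2: VV[2][2]++ -> VV[2]=[2, 0, 3, 1]
Event 6: LOCAL 0: VV[0][0]++ -> VV[0]=[4, 0, 0, 1]
Event 7: LOCAL 3: VV[3][3]++ -> VV[3]=[0, 0, 0, 2]
Event 2 stamp: [2, 0, 0, 1]
Event 6 stamp: [4, 0, 0, 1]
[2, 0, 0, 1] <= [4, 0, 0, 1]? True
[4, 0, 0, 1] <= [2, 0, 0, 1]? False
Relation: before

Answer: before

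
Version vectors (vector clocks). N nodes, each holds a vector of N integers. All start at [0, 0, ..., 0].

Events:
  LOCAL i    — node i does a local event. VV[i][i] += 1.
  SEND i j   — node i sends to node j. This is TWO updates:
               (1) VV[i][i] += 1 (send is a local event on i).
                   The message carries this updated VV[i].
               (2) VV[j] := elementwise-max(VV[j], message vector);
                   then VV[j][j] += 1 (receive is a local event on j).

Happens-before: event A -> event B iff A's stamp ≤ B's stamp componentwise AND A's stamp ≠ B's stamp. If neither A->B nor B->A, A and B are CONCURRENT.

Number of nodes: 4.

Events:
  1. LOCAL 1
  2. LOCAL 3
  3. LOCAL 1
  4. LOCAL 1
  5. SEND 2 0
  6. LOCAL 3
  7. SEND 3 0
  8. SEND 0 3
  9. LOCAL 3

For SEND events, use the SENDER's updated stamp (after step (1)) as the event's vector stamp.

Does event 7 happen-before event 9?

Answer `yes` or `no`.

Initial: VV[0]=[0, 0, 0, 0]
Initial: VV[1]=[0, 0, 0, 0]
Initial: VV[2]=[0, 0, 0, 0]
Initial: VV[3]=[0, 0, 0, 0]
Event 1: LOCAL 1: VV[1][1]++ -> VV[1]=[0, 1, 0, 0]
Event 2: LOCAL 3: VV[3][3]++ -> VV[3]=[0, 0, 0, 1]
Event 3: LOCAL 1: VV[1][1]++ -> VV[1]=[0, 2, 0, 0]
Event 4: LOCAL 1: VV[1][1]++ -> VV[1]=[0, 3, 0, 0]
Event 5: SEND 2->0: VV[2][2]++ -> VV[2]=[0, 0, 1, 0], msg_vec=[0, 0, 1, 0]; VV[0]=max(VV[0],msg_vec) then VV[0][0]++ -> VV[0]=[1, 0, 1, 0]
Event 6: LOCAL 3: VV[3][3]++ -> VV[3]=[0, 0, 0, 2]
Event 7: SEND 3->0: VV[3][3]++ -> VV[3]=[0, 0, 0, 3], msg_vec=[0, 0, 0, 3]; VV[0]=max(VV[0],msg_vec) then VV[0][0]++ -> VV[0]=[2, 0, 1, 3]
Event 8: SEND 0->3: VV[0][0]++ -> VV[0]=[3, 0, 1, 3], msg_vec=[3, 0, 1, 3]; VV[3]=max(VV[3],msg_vec) then VV[3][3]++ -> VV[3]=[3, 0, 1, 4]
Event 9: LOCAL 3: VV[3][3]++ -> VV[3]=[3, 0, 1, 5]
Event 7 stamp: [0, 0, 0, 3]
Event 9 stamp: [3, 0, 1, 5]
[0, 0, 0, 3] <= [3, 0, 1, 5]? True. Equal? False. Happens-before: True

Answer: yes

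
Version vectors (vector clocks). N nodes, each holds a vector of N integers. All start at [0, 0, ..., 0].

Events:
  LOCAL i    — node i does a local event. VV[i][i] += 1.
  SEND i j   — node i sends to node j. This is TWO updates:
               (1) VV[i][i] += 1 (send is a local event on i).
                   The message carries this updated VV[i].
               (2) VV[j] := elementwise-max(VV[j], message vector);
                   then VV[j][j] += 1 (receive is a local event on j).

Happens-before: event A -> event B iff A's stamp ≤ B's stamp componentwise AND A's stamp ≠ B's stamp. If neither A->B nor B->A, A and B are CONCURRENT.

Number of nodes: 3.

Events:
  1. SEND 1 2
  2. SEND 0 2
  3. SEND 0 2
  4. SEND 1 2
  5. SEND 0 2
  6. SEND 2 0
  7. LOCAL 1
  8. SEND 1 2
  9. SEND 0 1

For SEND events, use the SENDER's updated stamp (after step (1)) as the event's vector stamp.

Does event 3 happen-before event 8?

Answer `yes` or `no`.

Answer: no

Derivation:
Initial: VV[0]=[0, 0, 0]
Initial: VV[1]=[0, 0, 0]
Initial: VV[2]=[0, 0, 0]
Event 1: SEND 1->2: VV[1][1]++ -> VV[1]=[0, 1, 0], msg_vec=[0, 1, 0]; VV[2]=max(VV[2],msg_vec) then VV[2][2]++ -> VV[2]=[0, 1, 1]
Event 2: SEND 0->2: VV[0][0]++ -> VV[0]=[1, 0, 0], msg_vec=[1, 0, 0]; VV[2]=max(VV[2],msg_vec) then VV[2][2]++ -> VV[2]=[1, 1, 2]
Event 3: SEND 0->2: VV[0][0]++ -> VV[0]=[2, 0, 0], msg_vec=[2, 0, 0]; VV[2]=max(VV[2],msg_vec) then VV[2][2]++ -> VV[2]=[2, 1, 3]
Event 4: SEND 1->2: VV[1][1]++ -> VV[1]=[0, 2, 0], msg_vec=[0, 2, 0]; VV[2]=max(VV[2],msg_vec) then VV[2][2]++ -> VV[2]=[2, 2, 4]
Event 5: SEND 0->2: VV[0][0]++ -> VV[0]=[3, 0, 0], msg_vec=[3, 0, 0]; VV[2]=max(VV[2],msg_vec) then VV[2][2]++ -> VV[2]=[3, 2, 5]
Event 6: SEND 2->0: VV[2][2]++ -> VV[2]=[3, 2, 6], msg_vec=[3, 2, 6]; VV[0]=max(VV[0],msg_vec) then VV[0][0]++ -> VV[0]=[4, 2, 6]
Event 7: LOCAL 1: VV[1][1]++ -> VV[1]=[0, 3, 0]
Event 8: SEND 1->2: VV[1][1]++ -> VV[1]=[0, 4, 0], msg_vec=[0, 4, 0]; VV[2]=max(VV[2],msg_vec) then VV[2][2]++ -> VV[2]=[3, 4, 7]
Event 9: SEND 0->1: VV[0][0]++ -> VV[0]=[5, 2, 6], msg_vec=[5, 2, 6]; VV[1]=max(VV[1],msg_vec) then VV[1][1]++ -> VV[1]=[5, 5, 6]
Event 3 stamp: [2, 0, 0]
Event 8 stamp: [0, 4, 0]
[2, 0, 0] <= [0, 4, 0]? False. Equal? False. Happens-before: False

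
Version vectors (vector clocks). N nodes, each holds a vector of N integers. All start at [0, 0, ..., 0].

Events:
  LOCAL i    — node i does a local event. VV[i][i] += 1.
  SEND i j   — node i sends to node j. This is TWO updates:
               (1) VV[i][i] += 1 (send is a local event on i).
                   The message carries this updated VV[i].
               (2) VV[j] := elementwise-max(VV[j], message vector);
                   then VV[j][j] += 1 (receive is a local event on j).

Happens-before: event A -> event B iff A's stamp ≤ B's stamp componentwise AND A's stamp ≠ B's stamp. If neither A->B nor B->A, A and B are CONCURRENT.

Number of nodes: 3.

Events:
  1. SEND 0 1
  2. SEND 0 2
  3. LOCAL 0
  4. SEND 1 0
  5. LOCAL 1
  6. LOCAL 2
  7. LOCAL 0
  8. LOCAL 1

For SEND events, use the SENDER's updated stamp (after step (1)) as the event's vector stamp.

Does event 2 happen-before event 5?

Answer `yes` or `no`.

Initial: VV[0]=[0, 0, 0]
Initial: VV[1]=[0, 0, 0]
Initial: VV[2]=[0, 0, 0]
Event 1: SEND 0->1: VV[0][0]++ -> VV[0]=[1, 0, 0], msg_vec=[1, 0, 0]; VV[1]=max(VV[1],msg_vec) then VV[1][1]++ -> VV[1]=[1, 1, 0]
Event 2: SEND 0->2: VV[0][0]++ -> VV[0]=[2, 0, 0], msg_vec=[2, 0, 0]; VV[2]=max(VV[2],msg_vec) then VV[2][2]++ -> VV[2]=[2, 0, 1]
Event 3: LOCAL 0: VV[0][0]++ -> VV[0]=[3, 0, 0]
Event 4: SEND 1->0: VV[1][1]++ -> VV[1]=[1, 2, 0], msg_vec=[1, 2, 0]; VV[0]=max(VV[0],msg_vec) then VV[0][0]++ -> VV[0]=[4, 2, 0]
Event 5: LOCAL 1: VV[1][1]++ -> VV[1]=[1, 3, 0]
Event 6: LOCAL 2: VV[2][2]++ -> VV[2]=[2, 0, 2]
Event 7: LOCAL 0: VV[0][0]++ -> VV[0]=[5, 2, 0]
Event 8: LOCAL 1: VV[1][1]++ -> VV[1]=[1, 4, 0]
Event 2 stamp: [2, 0, 0]
Event 5 stamp: [1, 3, 0]
[2, 0, 0] <= [1, 3, 0]? False. Equal? False. Happens-before: False

Answer: no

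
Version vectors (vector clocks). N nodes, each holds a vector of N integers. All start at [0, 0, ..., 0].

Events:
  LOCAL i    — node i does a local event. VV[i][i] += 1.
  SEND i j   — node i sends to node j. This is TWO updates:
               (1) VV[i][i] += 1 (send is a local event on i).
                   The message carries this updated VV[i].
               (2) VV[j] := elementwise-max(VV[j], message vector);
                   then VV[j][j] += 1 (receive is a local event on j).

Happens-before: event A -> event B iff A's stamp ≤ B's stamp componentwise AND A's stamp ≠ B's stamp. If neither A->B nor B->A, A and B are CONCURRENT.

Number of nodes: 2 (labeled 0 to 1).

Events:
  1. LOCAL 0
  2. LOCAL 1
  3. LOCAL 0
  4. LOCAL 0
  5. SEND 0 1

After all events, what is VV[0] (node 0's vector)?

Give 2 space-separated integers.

Answer: 4 0

Derivation:
Initial: VV[0]=[0, 0]
Initial: VV[1]=[0, 0]
Event 1: LOCAL 0: VV[0][0]++ -> VV[0]=[1, 0]
Event 2: LOCAL 1: VV[1][1]++ -> VV[1]=[0, 1]
Event 3: LOCAL 0: VV[0][0]++ -> VV[0]=[2, 0]
Event 4: LOCAL 0: VV[0][0]++ -> VV[0]=[3, 0]
Event 5: SEND 0->1: VV[0][0]++ -> VV[0]=[4, 0], msg_vec=[4, 0]; VV[1]=max(VV[1],msg_vec) then VV[1][1]++ -> VV[1]=[4, 2]
Final vectors: VV[0]=[4, 0]; VV[1]=[4, 2]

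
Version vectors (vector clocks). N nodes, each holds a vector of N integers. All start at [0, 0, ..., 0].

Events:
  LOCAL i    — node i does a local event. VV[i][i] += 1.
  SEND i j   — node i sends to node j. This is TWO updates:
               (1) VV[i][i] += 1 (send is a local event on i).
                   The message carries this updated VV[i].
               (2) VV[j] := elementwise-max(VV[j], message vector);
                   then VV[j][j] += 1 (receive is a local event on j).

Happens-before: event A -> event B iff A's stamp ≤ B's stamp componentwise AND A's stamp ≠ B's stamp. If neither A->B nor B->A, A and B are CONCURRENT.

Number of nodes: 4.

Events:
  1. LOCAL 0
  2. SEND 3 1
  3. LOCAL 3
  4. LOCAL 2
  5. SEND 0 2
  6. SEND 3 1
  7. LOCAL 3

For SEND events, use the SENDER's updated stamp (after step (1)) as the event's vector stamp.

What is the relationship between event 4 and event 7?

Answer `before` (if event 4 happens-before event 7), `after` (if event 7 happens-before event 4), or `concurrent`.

Answer: concurrent

Derivation:
Initial: VV[0]=[0, 0, 0, 0]
Initial: VV[1]=[0, 0, 0, 0]
Initial: VV[2]=[0, 0, 0, 0]
Initial: VV[3]=[0, 0, 0, 0]
Event 1: LOCAL 0: VV[0][0]++ -> VV[0]=[1, 0, 0, 0]
Event 2: SEND 3->1: VV[3][3]++ -> VV[3]=[0, 0, 0, 1], msg_vec=[0, 0, 0, 1]; VV[1]=max(VV[1],msg_vec) then VV[1][1]++ -> VV[1]=[0, 1, 0, 1]
Event 3: LOCAL 3: VV[3][3]++ -> VV[3]=[0, 0, 0, 2]
Event 4: LOCAL 2: VV[2][2]++ -> VV[2]=[0, 0, 1, 0]
Event 5: SEND 0->2: VV[0][0]++ -> VV[0]=[2, 0, 0, 0], msg_vec=[2, 0, 0, 0]; VV[2]=max(VV[2],msg_vec) then VV[2][2]++ -> VV[2]=[2, 0, 2, 0]
Event 6: SEND 3->1: VV[3][3]++ -> VV[3]=[0, 0, 0, 3], msg_vec=[0, 0, 0, 3]; VV[1]=max(VV[1],msg_vec) then VV[1][1]++ -> VV[1]=[0, 2, 0, 3]
Event 7: LOCAL 3: VV[3][3]++ -> VV[3]=[0, 0, 0, 4]
Event 4 stamp: [0, 0, 1, 0]
Event 7 stamp: [0, 0, 0, 4]
[0, 0, 1, 0] <= [0, 0, 0, 4]? False
[0, 0, 0, 4] <= [0, 0, 1, 0]? False
Relation: concurrent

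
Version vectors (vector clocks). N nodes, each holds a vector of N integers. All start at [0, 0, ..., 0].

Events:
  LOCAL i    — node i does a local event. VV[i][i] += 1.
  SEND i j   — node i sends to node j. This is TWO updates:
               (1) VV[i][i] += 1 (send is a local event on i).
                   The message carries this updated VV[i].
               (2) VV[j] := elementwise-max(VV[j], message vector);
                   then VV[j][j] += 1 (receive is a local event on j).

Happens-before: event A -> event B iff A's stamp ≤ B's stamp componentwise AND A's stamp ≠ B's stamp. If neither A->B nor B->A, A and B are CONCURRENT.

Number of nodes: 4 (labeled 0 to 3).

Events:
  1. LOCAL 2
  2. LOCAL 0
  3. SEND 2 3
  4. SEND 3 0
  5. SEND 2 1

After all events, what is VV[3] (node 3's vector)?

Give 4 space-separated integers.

Answer: 0 0 2 2

Derivation:
Initial: VV[0]=[0, 0, 0, 0]
Initial: VV[1]=[0, 0, 0, 0]
Initial: VV[2]=[0, 0, 0, 0]
Initial: VV[3]=[0, 0, 0, 0]
Event 1: LOCAL 2: VV[2][2]++ -> VV[2]=[0, 0, 1, 0]
Event 2: LOCAL 0: VV[0][0]++ -> VV[0]=[1, 0, 0, 0]
Event 3: SEND 2->3: VV[2][2]++ -> VV[2]=[0, 0, 2, 0], msg_vec=[0, 0, 2, 0]; VV[3]=max(VV[3],msg_vec) then VV[3][3]++ -> VV[3]=[0, 0, 2, 1]
Event 4: SEND 3->0: VV[3][3]++ -> VV[3]=[0, 0, 2, 2], msg_vec=[0, 0, 2, 2]; VV[0]=max(VV[0],msg_vec) then VV[0][0]++ -> VV[0]=[2, 0, 2, 2]
Event 5: SEND 2->1: VV[2][2]++ -> VV[2]=[0, 0, 3, 0], msg_vec=[0, 0, 3, 0]; VV[1]=max(VV[1],msg_vec) then VV[1][1]++ -> VV[1]=[0, 1, 3, 0]
Final vectors: VV[0]=[2, 0, 2, 2]; VV[1]=[0, 1, 3, 0]; VV[2]=[0, 0, 3, 0]; VV[3]=[0, 0, 2, 2]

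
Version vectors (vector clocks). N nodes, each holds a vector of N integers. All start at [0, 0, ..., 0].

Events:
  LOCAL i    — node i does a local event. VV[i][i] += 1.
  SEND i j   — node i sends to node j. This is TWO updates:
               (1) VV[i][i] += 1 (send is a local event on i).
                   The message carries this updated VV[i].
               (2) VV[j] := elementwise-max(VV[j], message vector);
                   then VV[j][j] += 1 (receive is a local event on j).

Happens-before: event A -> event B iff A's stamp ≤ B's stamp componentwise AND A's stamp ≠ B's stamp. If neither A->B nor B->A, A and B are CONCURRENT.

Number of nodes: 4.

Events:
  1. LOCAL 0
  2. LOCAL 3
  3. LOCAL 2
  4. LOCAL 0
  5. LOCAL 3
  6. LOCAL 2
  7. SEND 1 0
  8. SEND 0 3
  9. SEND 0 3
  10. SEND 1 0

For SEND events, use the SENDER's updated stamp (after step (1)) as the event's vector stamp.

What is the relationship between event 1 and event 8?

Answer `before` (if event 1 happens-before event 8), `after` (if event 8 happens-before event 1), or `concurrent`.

Answer: before

Derivation:
Initial: VV[0]=[0, 0, 0, 0]
Initial: VV[1]=[0, 0, 0, 0]
Initial: VV[2]=[0, 0, 0, 0]
Initial: VV[3]=[0, 0, 0, 0]
Event 1: LOCAL 0: VV[0][0]++ -> VV[0]=[1, 0, 0, 0]
Event 2: LOCAL 3: VV[3][3]++ -> VV[3]=[0, 0, 0, 1]
Event 3: LOCAL 2: VV[2][2]++ -> VV[2]=[0, 0, 1, 0]
Event 4: LOCAL 0: VV[0][0]++ -> VV[0]=[2, 0, 0, 0]
Event 5: LOCAL 3: VV[3][3]++ -> VV[3]=[0, 0, 0, 2]
Event 6: LOCAL 2: VV[2][2]++ -> VV[2]=[0, 0, 2, 0]
Event 7: SEND 1->0: VV[1][1]++ -> VV[1]=[0, 1, 0, 0], msg_vec=[0, 1, 0, 0]; VV[0]=max(VV[0],msg_vec) then VV[0][0]++ -> VV[0]=[3, 1, 0, 0]
Event 8: SEND 0->3: VV[0][0]++ -> VV[0]=[4, 1, 0, 0], msg_vec=[4, 1, 0, 0]; VV[3]=max(VV[3],msg_vec) then VV[3][3]++ -> VV[3]=[4, 1, 0, 3]
Event 9: SEND 0->3: VV[0][0]++ -> VV[0]=[5, 1, 0, 0], msg_vec=[5, 1, 0, 0]; VV[3]=max(VV[3],msg_vec) then VV[3][3]++ -> VV[3]=[5, 1, 0, 4]
Event 10: SEND 1->0: VV[1][1]++ -> VV[1]=[0, 2, 0, 0], msg_vec=[0, 2, 0, 0]; VV[0]=max(VV[0],msg_vec) then VV[0][0]++ -> VV[0]=[6, 2, 0, 0]
Event 1 stamp: [1, 0, 0, 0]
Event 8 stamp: [4, 1, 0, 0]
[1, 0, 0, 0] <= [4, 1, 0, 0]? True
[4, 1, 0, 0] <= [1, 0, 0, 0]? False
Relation: before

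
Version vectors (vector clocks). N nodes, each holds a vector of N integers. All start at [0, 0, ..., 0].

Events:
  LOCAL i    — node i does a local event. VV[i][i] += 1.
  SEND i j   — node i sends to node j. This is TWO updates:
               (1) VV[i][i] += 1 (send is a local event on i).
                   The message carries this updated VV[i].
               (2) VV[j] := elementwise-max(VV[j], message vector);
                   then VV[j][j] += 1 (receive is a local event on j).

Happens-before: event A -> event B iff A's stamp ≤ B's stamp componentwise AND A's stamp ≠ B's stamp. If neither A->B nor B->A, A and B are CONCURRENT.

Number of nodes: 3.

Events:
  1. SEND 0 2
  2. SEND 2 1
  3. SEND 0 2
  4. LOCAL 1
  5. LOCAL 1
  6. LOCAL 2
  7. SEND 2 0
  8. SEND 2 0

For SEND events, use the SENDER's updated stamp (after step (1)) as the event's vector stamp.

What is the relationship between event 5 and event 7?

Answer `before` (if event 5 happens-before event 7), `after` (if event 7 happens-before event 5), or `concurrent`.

Answer: concurrent

Derivation:
Initial: VV[0]=[0, 0, 0]
Initial: VV[1]=[0, 0, 0]
Initial: VV[2]=[0, 0, 0]
Event 1: SEND 0->2: VV[0][0]++ -> VV[0]=[1, 0, 0], msg_vec=[1, 0, 0]; VV[2]=max(VV[2],msg_vec) then VV[2][2]++ -> VV[2]=[1, 0, 1]
Event 2: SEND 2->1: VV[2][2]++ -> VV[2]=[1, 0, 2], msg_vec=[1, 0, 2]; VV[1]=max(VV[1],msg_vec) then VV[1][1]++ -> VV[1]=[1, 1, 2]
Event 3: SEND 0->2: VV[0][0]++ -> VV[0]=[2, 0, 0], msg_vec=[2, 0, 0]; VV[2]=max(VV[2],msg_vec) then VV[2][2]++ -> VV[2]=[2, 0, 3]
Event 4: LOCAL 1: VV[1][1]++ -> VV[1]=[1, 2, 2]
Event 5: LOCAL 1: VV[1][1]++ -> VV[1]=[1, 3, 2]
Event 6: LOCAL 2: VV[2][2]++ -> VV[2]=[2, 0, 4]
Event 7: SEND 2->0: VV[2][2]++ -> VV[2]=[2, 0, 5], msg_vec=[2, 0, 5]; VV[0]=max(VV[0],msg_vec) then VV[0][0]++ -> VV[0]=[3, 0, 5]
Event 8: SEND 2->0: VV[2][2]++ -> VV[2]=[2, 0, 6], msg_vec=[2, 0, 6]; VV[0]=max(VV[0],msg_vec) then VV[0][0]++ -> VV[0]=[4, 0, 6]
Event 5 stamp: [1, 3, 2]
Event 7 stamp: [2, 0, 5]
[1, 3, 2] <= [2, 0, 5]? False
[2, 0, 5] <= [1, 3, 2]? False
Relation: concurrent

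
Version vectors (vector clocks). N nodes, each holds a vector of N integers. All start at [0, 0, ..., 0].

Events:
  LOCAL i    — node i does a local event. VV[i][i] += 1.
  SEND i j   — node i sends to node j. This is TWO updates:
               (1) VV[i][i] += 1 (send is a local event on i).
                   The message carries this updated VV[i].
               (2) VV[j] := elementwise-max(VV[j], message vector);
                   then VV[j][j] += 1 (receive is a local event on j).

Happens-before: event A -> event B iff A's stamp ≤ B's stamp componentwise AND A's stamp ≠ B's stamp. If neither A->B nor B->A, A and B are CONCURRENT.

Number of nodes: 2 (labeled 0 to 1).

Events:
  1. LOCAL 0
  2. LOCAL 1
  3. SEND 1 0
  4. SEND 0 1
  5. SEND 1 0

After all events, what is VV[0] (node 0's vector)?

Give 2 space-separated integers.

Initial: VV[0]=[0, 0]
Initial: VV[1]=[0, 0]
Event 1: LOCAL 0: VV[0][0]++ -> VV[0]=[1, 0]
Event 2: LOCAL 1: VV[1][1]++ -> VV[1]=[0, 1]
Event 3: SEND 1->0: VV[1][1]++ -> VV[1]=[0, 2], msg_vec=[0, 2]; VV[0]=max(VV[0],msg_vec) then VV[0][0]++ -> VV[0]=[2, 2]
Event 4: SEND 0->1: VV[0][0]++ -> VV[0]=[3, 2], msg_vec=[3, 2]; VV[1]=max(VV[1],msg_vec) then VV[1][1]++ -> VV[1]=[3, 3]
Event 5: SEND 1->0: VV[1][1]++ -> VV[1]=[3, 4], msg_vec=[3, 4]; VV[0]=max(VV[0],msg_vec) then VV[0][0]++ -> VV[0]=[4, 4]
Final vectors: VV[0]=[4, 4]; VV[1]=[3, 4]

Answer: 4 4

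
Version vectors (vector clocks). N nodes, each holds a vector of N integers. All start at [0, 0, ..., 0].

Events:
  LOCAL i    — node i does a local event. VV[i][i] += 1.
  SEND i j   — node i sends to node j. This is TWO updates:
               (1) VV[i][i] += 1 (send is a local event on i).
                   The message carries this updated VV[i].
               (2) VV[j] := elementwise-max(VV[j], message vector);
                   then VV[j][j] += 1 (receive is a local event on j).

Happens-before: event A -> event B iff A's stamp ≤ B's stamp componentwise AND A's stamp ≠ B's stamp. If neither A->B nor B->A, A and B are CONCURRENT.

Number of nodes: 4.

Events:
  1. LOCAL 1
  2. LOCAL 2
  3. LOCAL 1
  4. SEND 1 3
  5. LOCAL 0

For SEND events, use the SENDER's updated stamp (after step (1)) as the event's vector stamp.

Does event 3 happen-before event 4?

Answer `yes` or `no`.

Initial: VV[0]=[0, 0, 0, 0]
Initial: VV[1]=[0, 0, 0, 0]
Initial: VV[2]=[0, 0, 0, 0]
Initial: VV[3]=[0, 0, 0, 0]
Event 1: LOCAL 1: VV[1][1]++ -> VV[1]=[0, 1, 0, 0]
Event 2: LOCAL 2: VV[2][2]++ -> VV[2]=[0, 0, 1, 0]
Event 3: LOCAL 1: VV[1][1]++ -> VV[1]=[0, 2, 0, 0]
Event 4: SEND 1->3: VV[1][1]++ -> VV[1]=[0, 3, 0, 0], msg_vec=[0, 3, 0, 0]; VV[3]=max(VV[3],msg_vec) then VV[3][3]++ -> VV[3]=[0, 3, 0, 1]
Event 5: LOCAL 0: VV[0][0]++ -> VV[0]=[1, 0, 0, 0]
Event 3 stamp: [0, 2, 0, 0]
Event 4 stamp: [0, 3, 0, 0]
[0, 2, 0, 0] <= [0, 3, 0, 0]? True. Equal? False. Happens-before: True

Answer: yes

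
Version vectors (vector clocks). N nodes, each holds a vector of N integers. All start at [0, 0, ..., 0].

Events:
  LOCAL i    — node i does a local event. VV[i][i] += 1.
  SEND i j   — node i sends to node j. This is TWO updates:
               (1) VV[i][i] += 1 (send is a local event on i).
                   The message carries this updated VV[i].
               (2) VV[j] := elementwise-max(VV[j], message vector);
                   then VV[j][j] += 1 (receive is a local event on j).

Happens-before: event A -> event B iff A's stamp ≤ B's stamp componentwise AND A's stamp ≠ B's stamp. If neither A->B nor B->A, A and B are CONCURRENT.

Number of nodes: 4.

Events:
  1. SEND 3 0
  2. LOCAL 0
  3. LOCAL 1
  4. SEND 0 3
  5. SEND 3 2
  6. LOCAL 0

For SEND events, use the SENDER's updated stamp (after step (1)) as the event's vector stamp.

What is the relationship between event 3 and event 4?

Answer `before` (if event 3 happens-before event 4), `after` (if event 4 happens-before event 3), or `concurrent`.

Answer: concurrent

Derivation:
Initial: VV[0]=[0, 0, 0, 0]
Initial: VV[1]=[0, 0, 0, 0]
Initial: VV[2]=[0, 0, 0, 0]
Initial: VV[3]=[0, 0, 0, 0]
Event 1: SEND 3->0: VV[3][3]++ -> VV[3]=[0, 0, 0, 1], msg_vec=[0, 0, 0, 1]; VV[0]=max(VV[0],msg_vec) then VV[0][0]++ -> VV[0]=[1, 0, 0, 1]
Event 2: LOCAL 0: VV[0][0]++ -> VV[0]=[2, 0, 0, 1]
Event 3: LOCAL 1: VV[1][1]++ -> VV[1]=[0, 1, 0, 0]
Event 4: SEND 0->3: VV[0][0]++ -> VV[0]=[3, 0, 0, 1], msg_vec=[3, 0, 0, 1]; VV[3]=max(VV[3],msg_vec) then VV[3][3]++ -> VV[3]=[3, 0, 0, 2]
Event 5: SEND 3->2: VV[3][3]++ -> VV[3]=[3, 0, 0, 3], msg_vec=[3, 0, 0, 3]; VV[2]=max(VV[2],msg_vec) then VV[2][2]++ -> VV[2]=[3, 0, 1, 3]
Event 6: LOCAL 0: VV[0][0]++ -> VV[0]=[4, 0, 0, 1]
Event 3 stamp: [0, 1, 0, 0]
Event 4 stamp: [3, 0, 0, 1]
[0, 1, 0, 0] <= [3, 0, 0, 1]? False
[3, 0, 0, 1] <= [0, 1, 0, 0]? False
Relation: concurrent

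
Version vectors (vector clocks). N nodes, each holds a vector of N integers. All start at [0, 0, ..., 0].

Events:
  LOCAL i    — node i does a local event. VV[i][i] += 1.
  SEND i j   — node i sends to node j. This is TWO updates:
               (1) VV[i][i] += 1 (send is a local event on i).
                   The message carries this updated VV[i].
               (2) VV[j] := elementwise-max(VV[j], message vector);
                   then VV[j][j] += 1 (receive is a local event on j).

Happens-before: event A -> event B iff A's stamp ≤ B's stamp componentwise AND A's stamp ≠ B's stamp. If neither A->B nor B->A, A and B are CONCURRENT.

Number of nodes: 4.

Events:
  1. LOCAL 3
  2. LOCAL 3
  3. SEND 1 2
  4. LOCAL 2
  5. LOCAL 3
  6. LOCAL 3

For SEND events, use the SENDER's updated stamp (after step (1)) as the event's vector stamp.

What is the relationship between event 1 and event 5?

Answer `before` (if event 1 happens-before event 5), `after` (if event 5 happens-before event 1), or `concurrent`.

Initial: VV[0]=[0, 0, 0, 0]
Initial: VV[1]=[0, 0, 0, 0]
Initial: VV[2]=[0, 0, 0, 0]
Initial: VV[3]=[0, 0, 0, 0]
Event 1: LOCAL 3: VV[3][3]++ -> VV[3]=[0, 0, 0, 1]
Event 2: LOCAL 3: VV[3][3]++ -> VV[3]=[0, 0, 0, 2]
Event 3: SEND 1->2: VV[1][1]++ -> VV[1]=[0, 1, 0, 0], msg_vec=[0, 1, 0, 0]; VV[2]=max(VV[2],msg_vec) then VV[2][2]++ -> VV[2]=[0, 1, 1, 0]
Event 4: LOCAL 2: VV[2][2]++ -> VV[2]=[0, 1, 2, 0]
Event 5: LOCAL 3: VV[3][3]++ -> VV[3]=[0, 0, 0, 3]
Event 6: LOCAL 3: VV[3][3]++ -> VV[3]=[0, 0, 0, 4]
Event 1 stamp: [0, 0, 0, 1]
Event 5 stamp: [0, 0, 0, 3]
[0, 0, 0, 1] <= [0, 0, 0, 3]? True
[0, 0, 0, 3] <= [0, 0, 0, 1]? False
Relation: before

Answer: before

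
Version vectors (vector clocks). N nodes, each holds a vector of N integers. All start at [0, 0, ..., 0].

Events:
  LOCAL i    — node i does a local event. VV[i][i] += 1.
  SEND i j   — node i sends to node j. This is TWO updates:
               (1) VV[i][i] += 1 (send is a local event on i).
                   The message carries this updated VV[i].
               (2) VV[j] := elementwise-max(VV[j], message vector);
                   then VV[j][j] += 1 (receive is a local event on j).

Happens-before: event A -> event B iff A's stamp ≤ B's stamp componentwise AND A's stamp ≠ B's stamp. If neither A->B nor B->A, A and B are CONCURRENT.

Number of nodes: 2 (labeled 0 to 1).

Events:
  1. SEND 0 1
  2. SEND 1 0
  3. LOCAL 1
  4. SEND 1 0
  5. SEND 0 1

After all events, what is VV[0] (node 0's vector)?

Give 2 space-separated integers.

Answer: 4 4

Derivation:
Initial: VV[0]=[0, 0]
Initial: VV[1]=[0, 0]
Event 1: SEND 0->1: VV[0][0]++ -> VV[0]=[1, 0], msg_vec=[1, 0]; VV[1]=max(VV[1],msg_vec) then VV[1][1]++ -> VV[1]=[1, 1]
Event 2: SEND 1->0: VV[1][1]++ -> VV[1]=[1, 2], msg_vec=[1, 2]; VV[0]=max(VV[0],msg_vec) then VV[0][0]++ -> VV[0]=[2, 2]
Event 3: LOCAL 1: VV[1][1]++ -> VV[1]=[1, 3]
Event 4: SEND 1->0: VV[1][1]++ -> VV[1]=[1, 4], msg_vec=[1, 4]; VV[0]=max(VV[0],msg_vec) then VV[0][0]++ -> VV[0]=[3, 4]
Event 5: SEND 0->1: VV[0][0]++ -> VV[0]=[4, 4], msg_vec=[4, 4]; VV[1]=max(VV[1],msg_vec) then VV[1][1]++ -> VV[1]=[4, 5]
Final vectors: VV[0]=[4, 4]; VV[1]=[4, 5]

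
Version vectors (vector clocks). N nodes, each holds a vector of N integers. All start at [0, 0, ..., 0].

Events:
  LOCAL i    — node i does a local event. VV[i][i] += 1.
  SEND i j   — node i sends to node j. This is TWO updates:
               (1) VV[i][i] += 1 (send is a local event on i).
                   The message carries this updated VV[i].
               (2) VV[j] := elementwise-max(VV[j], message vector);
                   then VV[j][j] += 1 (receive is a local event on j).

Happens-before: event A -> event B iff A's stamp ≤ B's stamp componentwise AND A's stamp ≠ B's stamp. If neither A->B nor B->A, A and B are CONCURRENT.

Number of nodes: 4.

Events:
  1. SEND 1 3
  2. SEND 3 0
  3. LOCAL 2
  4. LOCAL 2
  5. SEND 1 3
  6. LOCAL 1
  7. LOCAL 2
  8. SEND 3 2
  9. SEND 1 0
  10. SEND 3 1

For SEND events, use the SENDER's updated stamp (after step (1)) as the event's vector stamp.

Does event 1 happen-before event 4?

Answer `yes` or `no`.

Answer: no

Derivation:
Initial: VV[0]=[0, 0, 0, 0]
Initial: VV[1]=[0, 0, 0, 0]
Initial: VV[2]=[0, 0, 0, 0]
Initial: VV[3]=[0, 0, 0, 0]
Event 1: SEND 1->3: VV[1][1]++ -> VV[1]=[0, 1, 0, 0], msg_vec=[0, 1, 0, 0]; VV[3]=max(VV[3],msg_vec) then VV[3][3]++ -> VV[3]=[0, 1, 0, 1]
Event 2: SEND 3->0: VV[3][3]++ -> VV[3]=[0, 1, 0, 2], msg_vec=[0, 1, 0, 2]; VV[0]=max(VV[0],msg_vec) then VV[0][0]++ -> VV[0]=[1, 1, 0, 2]
Event 3: LOCAL 2: VV[2][2]++ -> VV[2]=[0, 0, 1, 0]
Event 4: LOCAL 2: VV[2][2]++ -> VV[2]=[0, 0, 2, 0]
Event 5: SEND 1->3: VV[1][1]++ -> VV[1]=[0, 2, 0, 0], msg_vec=[0, 2, 0, 0]; VV[3]=max(VV[3],msg_vec) then VV[3][3]++ -> VV[3]=[0, 2, 0, 3]
Event 6: LOCAL 1: VV[1][1]++ -> VV[1]=[0, 3, 0, 0]
Event 7: LOCAL 2: VV[2][2]++ -> VV[2]=[0, 0, 3, 0]
Event 8: SEND 3->2: VV[3][3]++ -> VV[3]=[0, 2, 0, 4], msg_vec=[0, 2, 0, 4]; VV[2]=max(VV[2],msg_vec) then VV[2][2]++ -> VV[2]=[0, 2, 4, 4]
Event 9: SEND 1->0: VV[1][1]++ -> VV[1]=[0, 4, 0, 0], msg_vec=[0, 4, 0, 0]; VV[0]=max(VV[0],msg_vec) then VV[0][0]++ -> VV[0]=[2, 4, 0, 2]
Event 10: SEND 3->1: VV[3][3]++ -> VV[3]=[0, 2, 0, 5], msg_vec=[0, 2, 0, 5]; VV[1]=max(VV[1],msg_vec) then VV[1][1]++ -> VV[1]=[0, 5, 0, 5]
Event 1 stamp: [0, 1, 0, 0]
Event 4 stamp: [0, 0, 2, 0]
[0, 1, 0, 0] <= [0, 0, 2, 0]? False. Equal? False. Happens-before: False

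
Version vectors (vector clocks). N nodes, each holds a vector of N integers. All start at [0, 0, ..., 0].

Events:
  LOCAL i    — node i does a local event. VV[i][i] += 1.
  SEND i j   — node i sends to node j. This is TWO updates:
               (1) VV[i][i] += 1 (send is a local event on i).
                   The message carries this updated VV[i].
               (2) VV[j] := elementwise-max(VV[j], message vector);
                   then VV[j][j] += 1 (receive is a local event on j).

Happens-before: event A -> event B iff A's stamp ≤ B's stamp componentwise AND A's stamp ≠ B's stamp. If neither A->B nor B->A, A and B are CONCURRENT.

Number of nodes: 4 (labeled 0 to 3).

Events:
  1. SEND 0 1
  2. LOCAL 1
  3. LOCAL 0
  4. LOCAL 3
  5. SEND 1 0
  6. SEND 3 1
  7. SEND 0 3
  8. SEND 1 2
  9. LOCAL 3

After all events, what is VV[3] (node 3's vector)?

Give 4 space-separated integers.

Answer: 4 3 0 4

Derivation:
Initial: VV[0]=[0, 0, 0, 0]
Initial: VV[1]=[0, 0, 0, 0]
Initial: VV[2]=[0, 0, 0, 0]
Initial: VV[3]=[0, 0, 0, 0]
Event 1: SEND 0->1: VV[0][0]++ -> VV[0]=[1, 0, 0, 0], msg_vec=[1, 0, 0, 0]; VV[1]=max(VV[1],msg_vec) then VV[1][1]++ -> VV[1]=[1, 1, 0, 0]
Event 2: LOCAL 1: VV[1][1]++ -> VV[1]=[1, 2, 0, 0]
Event 3: LOCAL 0: VV[0][0]++ -> VV[0]=[2, 0, 0, 0]
Event 4: LOCAL 3: VV[3][3]++ -> VV[3]=[0, 0, 0, 1]
Event 5: SEND 1->0: VV[1][1]++ -> VV[1]=[1, 3, 0, 0], msg_vec=[1, 3, 0, 0]; VV[0]=max(VV[0],msg_vec) then VV[0][0]++ -> VV[0]=[3, 3, 0, 0]
Event 6: SEND 3->1: VV[3][3]++ -> VV[3]=[0, 0, 0, 2], msg_vec=[0, 0, 0, 2]; VV[1]=max(VV[1],msg_vec) then VV[1][1]++ -> VV[1]=[1, 4, 0, 2]
Event 7: SEND 0->3: VV[0][0]++ -> VV[0]=[4, 3, 0, 0], msg_vec=[4, 3, 0, 0]; VV[3]=max(VV[3],msg_vec) then VV[3][3]++ -> VV[3]=[4, 3, 0, 3]
Event 8: SEND 1->2: VV[1][1]++ -> VV[1]=[1, 5, 0, 2], msg_vec=[1, 5, 0, 2]; VV[2]=max(VV[2],msg_vec) then VV[2][2]++ -> VV[2]=[1, 5, 1, 2]
Event 9: LOCAL 3: VV[3][3]++ -> VV[3]=[4, 3, 0, 4]
Final vectors: VV[0]=[4, 3, 0, 0]; VV[1]=[1, 5, 0, 2]; VV[2]=[1, 5, 1, 2]; VV[3]=[4, 3, 0, 4]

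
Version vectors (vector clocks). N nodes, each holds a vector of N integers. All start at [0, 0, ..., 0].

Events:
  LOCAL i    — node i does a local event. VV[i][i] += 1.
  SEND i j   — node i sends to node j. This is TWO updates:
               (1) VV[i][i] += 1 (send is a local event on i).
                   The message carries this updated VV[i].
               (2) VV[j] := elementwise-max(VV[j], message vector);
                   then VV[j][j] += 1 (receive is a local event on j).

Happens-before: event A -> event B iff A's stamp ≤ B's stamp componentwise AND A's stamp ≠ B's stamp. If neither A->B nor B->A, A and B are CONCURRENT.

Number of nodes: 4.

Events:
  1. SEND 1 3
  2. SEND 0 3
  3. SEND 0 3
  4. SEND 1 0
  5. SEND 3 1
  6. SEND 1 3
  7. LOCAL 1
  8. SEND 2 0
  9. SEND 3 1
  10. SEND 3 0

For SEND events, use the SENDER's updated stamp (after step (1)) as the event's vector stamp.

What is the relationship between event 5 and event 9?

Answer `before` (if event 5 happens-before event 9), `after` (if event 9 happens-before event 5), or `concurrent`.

Initial: VV[0]=[0, 0, 0, 0]
Initial: VV[1]=[0, 0, 0, 0]
Initial: VV[2]=[0, 0, 0, 0]
Initial: VV[3]=[0, 0, 0, 0]
Event 1: SEND 1->3: VV[1][1]++ -> VV[1]=[0, 1, 0, 0], msg_vec=[0, 1, 0, 0]; VV[3]=max(VV[3],msg_vec) then VV[3][3]++ -> VV[3]=[0, 1, 0, 1]
Event 2: SEND 0->3: VV[0][0]++ -> VV[0]=[1, 0, 0, 0], msg_vec=[1, 0, 0, 0]; VV[3]=max(VV[3],msg_vec) then VV[3][3]++ -> VV[3]=[1, 1, 0, 2]
Event 3: SEND 0->3: VV[0][0]++ -> VV[0]=[2, 0, 0, 0], msg_vec=[2, 0, 0, 0]; VV[3]=max(VV[3],msg_vec) then VV[3][3]++ -> VV[3]=[2, 1, 0, 3]
Event 4: SEND 1->0: VV[1][1]++ -> VV[1]=[0, 2, 0, 0], msg_vec=[0, 2, 0, 0]; VV[0]=max(VV[0],msg_vec) then VV[0][0]++ -> VV[0]=[3, 2, 0, 0]
Event 5: SEND 3->1: VV[3][3]++ -> VV[3]=[2, 1, 0, 4], msg_vec=[2, 1, 0, 4]; VV[1]=max(VV[1],msg_vec) then VV[1][1]++ -> VV[1]=[2, 3, 0, 4]
Event 6: SEND 1->3: VV[1][1]++ -> VV[1]=[2, 4, 0, 4], msg_vec=[2, 4, 0, 4]; VV[3]=max(VV[3],msg_vec) then VV[3][3]++ -> VV[3]=[2, 4, 0, 5]
Event 7: LOCAL 1: VV[1][1]++ -> VV[1]=[2, 5, 0, 4]
Event 8: SEND 2->0: VV[2][2]++ -> VV[2]=[0, 0, 1, 0], msg_vec=[0, 0, 1, 0]; VV[0]=max(VV[0],msg_vec) then VV[0][0]++ -> VV[0]=[4, 2, 1, 0]
Event 9: SEND 3->1: VV[3][3]++ -> VV[3]=[2, 4, 0, 6], msg_vec=[2, 4, 0, 6]; VV[1]=max(VV[1],msg_vec) then VV[1][1]++ -> VV[1]=[2, 6, 0, 6]
Event 10: SEND 3->0: VV[3][3]++ -> VV[3]=[2, 4, 0, 7], msg_vec=[2, 4, 0, 7]; VV[0]=max(VV[0],msg_vec) then VV[0][0]++ -> VV[0]=[5, 4, 1, 7]
Event 5 stamp: [2, 1, 0, 4]
Event 9 stamp: [2, 4, 0, 6]
[2, 1, 0, 4] <= [2, 4, 0, 6]? True
[2, 4, 0, 6] <= [2, 1, 0, 4]? False
Relation: before

Answer: before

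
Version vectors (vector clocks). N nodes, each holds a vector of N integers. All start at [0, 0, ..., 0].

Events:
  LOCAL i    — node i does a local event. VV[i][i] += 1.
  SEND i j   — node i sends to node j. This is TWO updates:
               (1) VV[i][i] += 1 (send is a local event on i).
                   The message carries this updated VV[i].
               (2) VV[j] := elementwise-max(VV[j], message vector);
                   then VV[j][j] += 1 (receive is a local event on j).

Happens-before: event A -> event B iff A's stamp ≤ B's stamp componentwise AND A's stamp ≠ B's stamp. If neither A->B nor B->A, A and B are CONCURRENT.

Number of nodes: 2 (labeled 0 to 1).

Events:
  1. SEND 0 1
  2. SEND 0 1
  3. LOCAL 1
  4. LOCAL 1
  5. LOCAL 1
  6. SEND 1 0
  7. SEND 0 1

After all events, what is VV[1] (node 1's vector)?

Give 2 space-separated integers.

Initial: VV[0]=[0, 0]
Initial: VV[1]=[0, 0]
Event 1: SEND 0->1: VV[0][0]++ -> VV[0]=[1, 0], msg_vec=[1, 0]; VV[1]=max(VV[1],msg_vec) then VV[1][1]++ -> VV[1]=[1, 1]
Event 2: SEND 0->1: VV[0][0]++ -> VV[0]=[2, 0], msg_vec=[2, 0]; VV[1]=max(VV[1],msg_vec) then VV[1][1]++ -> VV[1]=[2, 2]
Event 3: LOCAL 1: VV[1][1]++ -> VV[1]=[2, 3]
Event 4: LOCAL 1: VV[1][1]++ -> VV[1]=[2, 4]
Event 5: LOCAL 1: VV[1][1]++ -> VV[1]=[2, 5]
Event 6: SEND 1->0: VV[1][1]++ -> VV[1]=[2, 6], msg_vec=[2, 6]; VV[0]=max(VV[0],msg_vec) then VV[0][0]++ -> VV[0]=[3, 6]
Event 7: SEND 0->1: VV[0][0]++ -> VV[0]=[4, 6], msg_vec=[4, 6]; VV[1]=max(VV[1],msg_vec) then VV[1][1]++ -> VV[1]=[4, 7]
Final vectors: VV[0]=[4, 6]; VV[1]=[4, 7]

Answer: 4 7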